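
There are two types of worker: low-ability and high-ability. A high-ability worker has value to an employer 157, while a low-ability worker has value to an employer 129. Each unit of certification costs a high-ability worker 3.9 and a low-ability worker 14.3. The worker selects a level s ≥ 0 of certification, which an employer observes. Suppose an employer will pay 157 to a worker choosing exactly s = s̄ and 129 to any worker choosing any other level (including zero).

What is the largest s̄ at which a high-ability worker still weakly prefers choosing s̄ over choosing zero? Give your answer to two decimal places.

Choosing s̄ yields the high-ability type 157 − 3.9·s̄; choosing zero yields 129.
The high-ability type is indifferent at 157 − 3.9·s̄ = 129, i.e. s̄ = (157 − 129) / 3.9 ≈ 7.18.
For any s̄ above 7.18 the high-ability type would rather pool at zero, so separation collapses.

7.18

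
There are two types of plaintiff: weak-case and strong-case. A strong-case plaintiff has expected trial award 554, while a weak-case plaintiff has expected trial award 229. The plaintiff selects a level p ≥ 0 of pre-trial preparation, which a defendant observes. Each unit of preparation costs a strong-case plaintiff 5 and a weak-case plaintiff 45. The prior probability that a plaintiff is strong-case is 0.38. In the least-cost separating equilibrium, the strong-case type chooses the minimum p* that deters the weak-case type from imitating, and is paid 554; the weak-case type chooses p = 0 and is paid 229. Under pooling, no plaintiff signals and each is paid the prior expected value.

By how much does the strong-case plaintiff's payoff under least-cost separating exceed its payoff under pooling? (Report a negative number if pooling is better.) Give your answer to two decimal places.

165.39

Least-cost separating signal: p* solves 229 = 554 − 45·p*, so p* = (554 − 229)/45 ≈ 7.2222.
Strong-case type's separating payoff: 554 − 5 × p* = 554 − 5 × (554 − 229)/45 = 554 − 1625/45 ≈ 517.8889.
Pooling payoff: 0.38 × 554 + 0.62 × 229 = 352.5.
Difference: 517.8889 − 352.5 = 165.3889, i.e. 165.39 to two decimal places.
The strong-case type prefers to separate.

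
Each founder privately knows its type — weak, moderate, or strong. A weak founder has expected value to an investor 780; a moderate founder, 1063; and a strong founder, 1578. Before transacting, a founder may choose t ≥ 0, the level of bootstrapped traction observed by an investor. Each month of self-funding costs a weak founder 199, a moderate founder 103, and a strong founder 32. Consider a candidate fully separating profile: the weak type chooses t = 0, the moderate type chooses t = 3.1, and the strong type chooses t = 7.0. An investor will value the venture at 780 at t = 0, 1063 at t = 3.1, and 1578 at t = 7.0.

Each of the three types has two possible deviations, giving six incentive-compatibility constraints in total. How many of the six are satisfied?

Weak (own payoff 780): to t=3.1 gives 1063 − 199×3.1 = 446.1 → no gain ✓; to t=7.0 gives 1578 − 199×7.0 = 185 → no gain ✓.
Strong (own payoff 1578 − 32×7.0 = 1354): to t=0 gives 780 → no gain ✓; to t=3.1 gives 1063 − 32×3.1 = 963.8 → no gain ✓.
Moderate (own payoff 1063 − 103×3.1 = 743.7): to t=0 gives 780 → profitable ✗; to t=7.0 gives 1578 − 103×7.0 = 857 → profitable ✗.
4 of the 6 constraints hold; not an equilibrium.

4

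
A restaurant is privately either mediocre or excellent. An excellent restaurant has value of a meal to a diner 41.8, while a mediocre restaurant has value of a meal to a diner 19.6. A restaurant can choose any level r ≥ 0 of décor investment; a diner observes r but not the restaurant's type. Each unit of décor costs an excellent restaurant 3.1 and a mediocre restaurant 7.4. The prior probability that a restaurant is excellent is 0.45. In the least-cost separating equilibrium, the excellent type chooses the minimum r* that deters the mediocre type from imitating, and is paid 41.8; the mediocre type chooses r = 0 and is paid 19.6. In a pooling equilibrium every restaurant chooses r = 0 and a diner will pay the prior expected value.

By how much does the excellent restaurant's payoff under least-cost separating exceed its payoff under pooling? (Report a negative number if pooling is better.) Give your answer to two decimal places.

Least-cost separating signal: r* solves 19.6 = 41.8 − 7.4·r*, so r* = (41.8 − 19.6)/7.4 = 3.
Excellent type's separating payoff: 41.8 − 3.1 × r* = 41.8 − 3.1 × (41.8 − 19.6)/7.4 = 41.8 − 68.82/7.4 = 32.5.
Pooling payoff: 0.45 × 41.8 + 0.55 × 19.6 = 29.59.
Difference: 32.5 − 29.59 = 2.91.
The excellent type prefers to separate.

2.91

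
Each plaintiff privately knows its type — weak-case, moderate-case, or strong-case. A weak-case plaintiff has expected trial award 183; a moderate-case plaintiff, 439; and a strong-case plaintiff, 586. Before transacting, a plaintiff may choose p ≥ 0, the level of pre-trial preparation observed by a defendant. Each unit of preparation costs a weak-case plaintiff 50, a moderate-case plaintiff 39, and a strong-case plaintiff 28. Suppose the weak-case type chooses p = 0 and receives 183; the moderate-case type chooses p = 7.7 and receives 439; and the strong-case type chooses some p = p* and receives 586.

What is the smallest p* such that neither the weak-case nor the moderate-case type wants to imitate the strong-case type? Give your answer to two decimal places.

Weak-case type (on-path payoff 183) won't mimic when 183 ≥ 586 − 50·p*, i.e. p* ≥ 8.06.
Moderate-case type (on-path payoff 439 − 39×7.7 = 138.7) won't mimic when 138.7 ≥ 586 − 39·p*, i.e. p* ≥ 11.47.
Both must hold, so p* = max(8.06, 11.47) = 11.47. The moderate-case type's constraint binds.

11.47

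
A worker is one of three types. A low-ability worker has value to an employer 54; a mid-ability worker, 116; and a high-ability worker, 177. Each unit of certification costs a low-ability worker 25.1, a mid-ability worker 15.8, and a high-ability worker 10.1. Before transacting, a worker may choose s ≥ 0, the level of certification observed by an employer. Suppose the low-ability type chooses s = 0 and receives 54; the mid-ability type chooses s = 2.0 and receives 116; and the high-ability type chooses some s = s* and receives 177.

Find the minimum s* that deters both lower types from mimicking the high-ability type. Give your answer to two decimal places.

Mid-ability type (on-path payoff 116 − 15.8×2.0 = 84.4) won't mimic when 84.4 ≥ 177 − 15.8·s*, i.e. s* ≥ 5.86.
Low-ability type (on-path payoff 54) won't mimic when 54 ≥ 177 − 25.1·s*, i.e. s* ≥ 4.90.
Both must hold, so s* = max(4.90, 5.86) = 5.86. The mid-ability type's constraint binds.

5.86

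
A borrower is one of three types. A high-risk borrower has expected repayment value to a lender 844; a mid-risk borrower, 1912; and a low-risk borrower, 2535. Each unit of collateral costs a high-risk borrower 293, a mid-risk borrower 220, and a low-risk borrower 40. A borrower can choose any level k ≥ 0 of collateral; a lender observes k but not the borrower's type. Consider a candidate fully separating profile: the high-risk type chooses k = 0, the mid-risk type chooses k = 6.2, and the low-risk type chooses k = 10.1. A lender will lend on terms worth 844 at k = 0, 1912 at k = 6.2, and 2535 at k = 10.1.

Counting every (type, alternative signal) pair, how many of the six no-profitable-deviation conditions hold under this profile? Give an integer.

5

Mid-risk (own payoff 1912 − 220×6.2 = 548): to k=0 gives 844 → profitable ✗; to k=10.1 gives 2535 − 220×10.1 = 313 → no gain ✓.
High-risk (own payoff 844): to k=6.2 gives 1912 − 293×6.2 = 95.4 → no gain ✓; to k=10.1 gives 2535 − 293×10.1 = -424.3 → no gain ✓.
Low-risk (own payoff 2535 − 40×10.1 = 2131): to k=0 gives 844 → no gain ✓; to k=6.2 gives 1912 − 40×6.2 = 1664 → no gain ✓.
5 of the 6 constraints hold; not an equilibrium.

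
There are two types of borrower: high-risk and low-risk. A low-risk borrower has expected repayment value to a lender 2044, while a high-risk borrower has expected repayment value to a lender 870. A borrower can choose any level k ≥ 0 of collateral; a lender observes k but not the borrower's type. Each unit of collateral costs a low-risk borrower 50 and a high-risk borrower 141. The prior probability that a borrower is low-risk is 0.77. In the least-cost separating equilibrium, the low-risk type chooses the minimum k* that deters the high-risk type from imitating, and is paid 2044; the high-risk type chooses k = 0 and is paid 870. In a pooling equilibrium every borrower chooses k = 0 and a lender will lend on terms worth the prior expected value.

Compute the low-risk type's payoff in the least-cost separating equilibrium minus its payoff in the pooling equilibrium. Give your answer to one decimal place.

-146.3

Least-cost separating signal: k* solves 870 = 2044 − 141·k*, so k* = (2044 − 870)/141 ≈ 8.3262.
Low-risk type's separating payoff: 2044 − 50 × k* = 2044 − 50 × (2044 − 870)/141 = 2044 − 58700/141 ≈ 1627.688.
Pooling payoff: 0.77 × 2044 + 0.23 × 870 = 1773.98.
Difference: 1627.688 − 1773.98 = -146.292, i.e. -146.3 to one decimal place.
The low-risk type would prefer the pooling outcome.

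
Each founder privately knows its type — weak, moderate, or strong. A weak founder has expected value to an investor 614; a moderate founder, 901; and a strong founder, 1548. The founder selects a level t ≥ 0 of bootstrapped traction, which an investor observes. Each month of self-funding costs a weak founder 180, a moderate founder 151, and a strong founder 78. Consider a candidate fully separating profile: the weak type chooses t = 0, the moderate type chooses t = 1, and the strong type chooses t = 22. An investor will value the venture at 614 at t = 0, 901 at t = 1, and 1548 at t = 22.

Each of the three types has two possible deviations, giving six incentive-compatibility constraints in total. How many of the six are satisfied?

3

Moderate (own payoff 901 − 151×1 = 750): to t=0 gives 614 → no gain ✓; to t=22 gives 1548 − 151×22 = -1774 → no gain ✓.
Strong (own payoff 1548 − 78×22 = -168): to t=0 gives 614 → profitable ✗; to t=1 gives 901 − 78×1 = 823 → profitable ✗.
Weak (own payoff 614): to t=1 gives 901 − 180×1 = 721 → profitable ✗; to t=22 gives 1548 − 180×22 = -2412 → no gain ✓.
3 of the 6 constraints hold; not an equilibrium.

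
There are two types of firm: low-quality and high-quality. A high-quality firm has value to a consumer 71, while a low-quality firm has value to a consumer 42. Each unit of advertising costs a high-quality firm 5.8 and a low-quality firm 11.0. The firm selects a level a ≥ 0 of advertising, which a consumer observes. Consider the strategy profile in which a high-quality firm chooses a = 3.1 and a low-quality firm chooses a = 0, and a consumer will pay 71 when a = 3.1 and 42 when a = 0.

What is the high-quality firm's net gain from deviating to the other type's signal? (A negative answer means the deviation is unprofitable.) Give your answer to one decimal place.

Playing a = 3.1 the high-quality firm receives 71 − 5.8 × 3.1 = 53.02.
Deviating to a = 0 yields 42 instead.
Gain from deviating: 42 − 53.02 = -11.02, i.e. -11.0 to one decimal place.
The gain is negative, so the high-quality type's incentive-compatibility constraint is satisfied.

-11.0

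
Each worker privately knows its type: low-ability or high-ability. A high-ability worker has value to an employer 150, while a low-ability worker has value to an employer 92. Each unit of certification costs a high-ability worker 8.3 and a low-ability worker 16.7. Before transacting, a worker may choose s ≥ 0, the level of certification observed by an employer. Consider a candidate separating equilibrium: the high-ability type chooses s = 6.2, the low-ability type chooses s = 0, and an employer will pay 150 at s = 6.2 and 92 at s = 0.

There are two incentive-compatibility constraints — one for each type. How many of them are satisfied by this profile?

High-ability type: signal → 150 − 8.3 × 6.2 = 98.54; deviate to 0 → 92. IC holds (98.54 ≥ 92).
Low-ability type: stay at 0 → 92; mimic → 150 − 16.7 × 6.2 = 46.46. IC holds (92 ≥ 46.46).
2 of 2 constraints hold, so this is a separating equilibrium.

2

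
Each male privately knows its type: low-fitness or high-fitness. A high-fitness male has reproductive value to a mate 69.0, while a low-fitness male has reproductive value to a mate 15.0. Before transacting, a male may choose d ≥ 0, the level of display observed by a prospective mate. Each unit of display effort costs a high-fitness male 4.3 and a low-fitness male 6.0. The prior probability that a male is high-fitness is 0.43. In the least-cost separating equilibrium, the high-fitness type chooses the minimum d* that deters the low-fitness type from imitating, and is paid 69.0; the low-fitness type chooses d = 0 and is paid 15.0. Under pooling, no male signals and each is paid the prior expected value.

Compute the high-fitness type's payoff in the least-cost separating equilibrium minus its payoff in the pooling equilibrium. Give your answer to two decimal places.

Least-cost separating signal: d* solves 15.0 = 69.0 − 6.0·d*, so d* = (69.0 − 15.0)/6.0 = 9.
High-fitness type's separating payoff: 69.0 − 4.3 × d* = 69.0 − 4.3 × (69.0 − 15.0)/6.0 = 69.0 − 232.2/6.0 = 30.3.
Pooling payoff: 0.43 × 69.0 + 0.57 × 15.0 = 38.22.
Difference: 30.3 − 38.22 = -7.92.
The high-fitness type would prefer the pooling outcome.

-7.92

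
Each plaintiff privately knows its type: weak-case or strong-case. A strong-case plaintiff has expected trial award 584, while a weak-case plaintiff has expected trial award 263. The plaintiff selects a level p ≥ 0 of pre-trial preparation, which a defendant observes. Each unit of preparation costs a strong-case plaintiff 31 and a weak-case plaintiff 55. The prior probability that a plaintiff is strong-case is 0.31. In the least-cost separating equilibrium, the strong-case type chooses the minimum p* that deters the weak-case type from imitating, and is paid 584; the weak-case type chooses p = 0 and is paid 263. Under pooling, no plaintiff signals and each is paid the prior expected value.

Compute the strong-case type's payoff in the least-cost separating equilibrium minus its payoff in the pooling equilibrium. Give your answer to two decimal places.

Least-cost separating signal: p* solves 263 = 584 − 55·p*, so p* = (584 − 263)/55 ≈ 5.8364.
Strong-case type's separating payoff: 584 − 31 × p* = 584 − 31 × (584 − 263)/55 = 584 − 9951/55 ≈ 403.0727.
Pooling payoff: 0.31 × 584 + 0.69 × 263 = 362.51.
Difference: 403.0727 − 362.51 = 40.5627, i.e. 40.56 to two decimal places.
The strong-case type prefers to separate.

40.56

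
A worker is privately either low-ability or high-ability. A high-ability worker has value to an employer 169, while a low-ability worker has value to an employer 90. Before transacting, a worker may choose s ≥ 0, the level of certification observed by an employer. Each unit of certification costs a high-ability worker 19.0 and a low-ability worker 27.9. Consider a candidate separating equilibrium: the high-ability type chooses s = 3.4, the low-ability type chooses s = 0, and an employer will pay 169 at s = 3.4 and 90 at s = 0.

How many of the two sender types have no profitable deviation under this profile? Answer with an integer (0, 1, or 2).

2

High-ability type: signal → 169 − 19.0 × 3.4 = 104.4; deviate to 0 → 90. IC holds (104.4 ≥ 90).
Low-ability type: stay at 0 → 90; mimic → 169 − 27.9 × 3.4 = 74.14. IC holds (90 ≥ 74.14).
2 of 2 constraints hold, so this is a separating equilibrium.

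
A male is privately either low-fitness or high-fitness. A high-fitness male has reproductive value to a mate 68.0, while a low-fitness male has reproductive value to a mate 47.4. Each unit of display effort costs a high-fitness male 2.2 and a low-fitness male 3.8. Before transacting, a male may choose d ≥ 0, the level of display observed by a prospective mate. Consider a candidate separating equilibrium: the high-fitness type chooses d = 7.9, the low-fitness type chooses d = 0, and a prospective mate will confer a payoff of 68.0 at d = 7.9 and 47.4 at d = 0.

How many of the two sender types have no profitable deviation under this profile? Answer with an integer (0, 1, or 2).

2

Low-fitness type: stay at 0 → 47.4; mimic → 68.0 − 3.8 × 7.9 = 37.98. IC holds (47.4 ≥ 37.98).
High-fitness type: signal → 68.0 − 2.2 × 7.9 = 50.62; deviate to 0 → 47.4. IC holds (50.62 ≥ 47.4).
2 of 2 constraints hold, so this is a separating equilibrium.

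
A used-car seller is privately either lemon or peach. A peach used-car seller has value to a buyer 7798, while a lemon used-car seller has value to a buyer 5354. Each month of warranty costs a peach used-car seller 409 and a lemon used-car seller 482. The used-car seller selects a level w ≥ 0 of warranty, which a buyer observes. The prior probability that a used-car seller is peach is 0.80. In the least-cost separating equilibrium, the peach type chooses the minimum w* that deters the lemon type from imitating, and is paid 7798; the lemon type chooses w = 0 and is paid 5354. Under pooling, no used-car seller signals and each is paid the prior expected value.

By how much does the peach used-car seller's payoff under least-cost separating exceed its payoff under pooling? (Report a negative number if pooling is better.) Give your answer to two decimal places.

Least-cost separating signal: w* solves 5354 = 7798 − 482·w*, so w* = (7798 − 5354)/482 ≈ 5.0705.
Peach type's separating payoff: 7798 − 409 × w* = 7798 − 409 × (7798 − 5354)/482 = 7798 − 999596/482 ≈ 5724.1494.
Pooling payoff: 0.80 × 7798 + 0.20 × 5354 = 7309.2.
Difference: 5724.1494 − 7309.2 = -1585.0506, i.e. -1585.05 to two decimal places.
The peach type would prefer the pooling outcome.

-1585.05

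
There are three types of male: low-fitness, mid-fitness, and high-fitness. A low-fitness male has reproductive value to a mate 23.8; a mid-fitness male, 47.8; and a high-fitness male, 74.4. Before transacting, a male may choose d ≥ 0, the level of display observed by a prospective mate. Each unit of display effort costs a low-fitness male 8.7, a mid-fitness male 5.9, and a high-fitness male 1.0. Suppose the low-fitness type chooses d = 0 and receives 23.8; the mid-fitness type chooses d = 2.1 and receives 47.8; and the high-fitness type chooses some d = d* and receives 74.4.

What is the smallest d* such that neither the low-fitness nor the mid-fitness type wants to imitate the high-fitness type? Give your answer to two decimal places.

6.61

Low-fitness type (on-path payoff 23.8) won't mimic when 23.8 ≥ 74.4 − 8.7·d*, i.e. d* ≥ 5.82.
Mid-fitness type (on-path payoff 47.8 − 5.9×2.1 = 35.41) won't mimic when 35.41 ≥ 74.4 − 5.9·d*, i.e. d* ≥ 6.61.
Both must hold, so d* = max(5.82, 6.61) = 6.61. The mid-fitness type's constraint binds.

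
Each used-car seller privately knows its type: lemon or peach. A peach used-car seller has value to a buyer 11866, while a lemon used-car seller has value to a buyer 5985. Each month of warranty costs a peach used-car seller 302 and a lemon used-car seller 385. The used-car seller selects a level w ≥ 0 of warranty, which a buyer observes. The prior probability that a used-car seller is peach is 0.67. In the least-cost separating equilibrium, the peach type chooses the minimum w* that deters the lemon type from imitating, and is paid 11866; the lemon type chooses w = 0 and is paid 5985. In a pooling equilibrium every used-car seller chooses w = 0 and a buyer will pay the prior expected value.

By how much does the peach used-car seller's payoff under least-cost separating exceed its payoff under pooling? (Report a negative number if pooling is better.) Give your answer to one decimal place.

Least-cost separating signal: w* solves 5985 = 11866 − 385·w*, so w* = (11866 − 5985)/385 ≈ 15.2753.
Peach type's separating payoff: 11866 − 302 × w* = 11866 − 302 × (11866 − 5985)/385 = 11866 − 1776062/385 ≈ 7252.852.
Pooling payoff: 0.67 × 11866 + 0.33 × 5985 = 9925.27.
Difference: 7252.852 − 9925.27 = -2672.418, i.e. -2672.4 to one decimal place.
The peach type would prefer the pooling outcome.

-2672.4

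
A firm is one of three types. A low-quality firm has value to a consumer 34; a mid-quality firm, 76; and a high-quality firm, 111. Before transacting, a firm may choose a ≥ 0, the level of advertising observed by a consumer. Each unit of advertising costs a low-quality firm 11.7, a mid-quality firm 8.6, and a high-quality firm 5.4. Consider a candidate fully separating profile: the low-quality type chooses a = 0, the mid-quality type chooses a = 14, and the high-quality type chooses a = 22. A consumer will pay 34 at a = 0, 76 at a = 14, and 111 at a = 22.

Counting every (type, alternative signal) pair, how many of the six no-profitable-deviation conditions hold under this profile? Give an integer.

3

High-quality (own payoff 111 − 5.4×22 = -7.8): to a=0 gives 34 → profitable ✗; to a=14 gives 76 − 5.4×14 = 0.4 → profitable ✗.
Low-quality (own payoff 34): to a=14 gives 76 − 11.7×14 = -87.8 → no gain ✓; to a=22 gives 111 − 11.7×22 = -146.4 → no gain ✓.
Mid-quality (own payoff 76 − 8.6×14 = -44.4): to a=0 gives 34 → profitable ✗; to a=22 gives 111 − 8.6×22 = -78.2 → no gain ✓.
3 of the 6 constraints hold; not an equilibrium.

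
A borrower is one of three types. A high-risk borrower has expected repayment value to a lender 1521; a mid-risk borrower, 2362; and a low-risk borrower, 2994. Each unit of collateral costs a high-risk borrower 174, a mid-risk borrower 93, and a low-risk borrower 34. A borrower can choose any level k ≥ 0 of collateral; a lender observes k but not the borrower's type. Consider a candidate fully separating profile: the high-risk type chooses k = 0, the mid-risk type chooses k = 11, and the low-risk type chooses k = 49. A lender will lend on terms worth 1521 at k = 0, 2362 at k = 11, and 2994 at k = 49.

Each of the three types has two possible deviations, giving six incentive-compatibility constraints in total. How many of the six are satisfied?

Low-risk (own payoff 2994 − 34×49 = 1328): to k=0 gives 1521 → profitable ✗; to k=11 gives 2362 − 34×11 = 1988 → profitable ✗.
High-risk (own payoff 1521): to k=11 gives 2362 − 174×11 = 448 → no gain ✓; to k=49 gives 2994 − 174×49 = -5532 → no gain ✓.
Mid-risk (own payoff 2362 − 93×11 = 1339): to k=0 gives 1521 → profitable ✗; to k=49 gives 2994 − 93×49 = -1563 → no gain ✓.
3 of the 6 constraints hold; not an equilibrium.

3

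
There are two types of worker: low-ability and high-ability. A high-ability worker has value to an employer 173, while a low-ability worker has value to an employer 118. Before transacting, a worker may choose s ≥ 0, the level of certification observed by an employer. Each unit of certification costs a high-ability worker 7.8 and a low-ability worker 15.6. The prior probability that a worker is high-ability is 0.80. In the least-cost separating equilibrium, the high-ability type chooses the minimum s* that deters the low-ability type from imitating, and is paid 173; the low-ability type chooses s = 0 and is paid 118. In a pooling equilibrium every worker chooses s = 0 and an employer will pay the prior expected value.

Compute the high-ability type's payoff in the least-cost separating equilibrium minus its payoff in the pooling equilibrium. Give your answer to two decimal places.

Least-cost separating signal: s* solves 118 = 173 − 15.6·s*, so s* = (173 − 118)/15.6 ≈ 3.5256.
High-ability type's separating payoff: 173 − 7.8 × s* = 173 − 7.8 × (173 − 118)/15.6 = 173 − 429/15.6 = 145.5.
Pooling payoff: 0.80 × 173 + 0.20 × 118 = 162.
Difference: 145.5 − 162 = -16.50.
The high-ability type would prefer the pooling outcome.

-16.50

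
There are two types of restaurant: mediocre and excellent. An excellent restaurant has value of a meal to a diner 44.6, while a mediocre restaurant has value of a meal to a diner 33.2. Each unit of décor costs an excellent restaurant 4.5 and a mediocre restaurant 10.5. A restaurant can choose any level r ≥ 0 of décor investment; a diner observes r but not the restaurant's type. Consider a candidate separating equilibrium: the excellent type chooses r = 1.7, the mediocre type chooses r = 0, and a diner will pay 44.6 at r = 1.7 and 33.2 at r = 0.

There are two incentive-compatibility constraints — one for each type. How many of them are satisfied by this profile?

2

Mediocre type: stay at 0 → 33.2; mimic → 44.6 − 10.5 × 1.7 = 26.75. IC holds (33.2 ≥ 26.75).
Excellent type: signal → 44.6 − 4.5 × 1.7 = 36.95; deviate to 0 → 33.2. IC holds (36.95 ≥ 33.2).
2 of 2 constraints hold, so this is a separating equilibrium.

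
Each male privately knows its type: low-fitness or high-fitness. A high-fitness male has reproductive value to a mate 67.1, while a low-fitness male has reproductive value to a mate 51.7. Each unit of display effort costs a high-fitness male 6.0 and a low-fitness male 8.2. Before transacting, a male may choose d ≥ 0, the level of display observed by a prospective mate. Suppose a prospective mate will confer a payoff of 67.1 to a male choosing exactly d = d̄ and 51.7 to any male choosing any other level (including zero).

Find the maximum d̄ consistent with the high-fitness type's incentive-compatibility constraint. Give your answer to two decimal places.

2.57

Choosing d̄ yields the high-fitness type 67.1 − 6.0·d̄; choosing zero yields 51.7.
The high-fitness type is indifferent at 67.1 − 6.0·d̄ = 51.7, i.e. d̄ = (67.1 − 51.7) / 6.0 ≈ 2.57.
For any d̄ above 2.57 the high-fitness type would rather pool at zero, so separation collapses.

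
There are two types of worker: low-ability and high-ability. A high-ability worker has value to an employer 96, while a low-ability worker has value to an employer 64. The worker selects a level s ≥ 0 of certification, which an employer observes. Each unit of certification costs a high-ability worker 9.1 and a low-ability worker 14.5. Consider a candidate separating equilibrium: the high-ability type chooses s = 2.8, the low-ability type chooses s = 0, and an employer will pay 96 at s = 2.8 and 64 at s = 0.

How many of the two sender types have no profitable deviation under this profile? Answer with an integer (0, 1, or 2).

Low-ability type: stay at 0 → 64; mimic → 96 − 14.5 × 2.8 = 55.4. IC holds (64 ≥ 55.4).
High-ability type: signal → 96 − 9.1 × 2.8 = 70.52; deviate to 0 → 64. IC holds (70.52 ≥ 64).
2 of 2 constraints hold, so this is a separating equilibrium.

2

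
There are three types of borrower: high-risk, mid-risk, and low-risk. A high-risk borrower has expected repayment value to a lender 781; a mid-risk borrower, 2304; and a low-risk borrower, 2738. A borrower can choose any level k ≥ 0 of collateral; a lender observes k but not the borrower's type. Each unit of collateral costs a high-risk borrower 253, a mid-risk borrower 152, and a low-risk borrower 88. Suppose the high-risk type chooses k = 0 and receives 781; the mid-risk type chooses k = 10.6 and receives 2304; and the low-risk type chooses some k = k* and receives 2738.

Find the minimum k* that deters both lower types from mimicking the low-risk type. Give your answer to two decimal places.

13.46

High-risk type (on-path payoff 781) won't mimic when 781 ≥ 2738 − 253·k*, i.e. k* ≥ 7.74.
Mid-risk type (on-path payoff 2304 − 152×10.6 = 692.8) won't mimic when 692.8 ≥ 2738 − 152·k*, i.e. k* ≥ 13.46.
Both must hold, so k* = max(7.74, 13.46) = 13.46. The mid-risk type's constraint binds.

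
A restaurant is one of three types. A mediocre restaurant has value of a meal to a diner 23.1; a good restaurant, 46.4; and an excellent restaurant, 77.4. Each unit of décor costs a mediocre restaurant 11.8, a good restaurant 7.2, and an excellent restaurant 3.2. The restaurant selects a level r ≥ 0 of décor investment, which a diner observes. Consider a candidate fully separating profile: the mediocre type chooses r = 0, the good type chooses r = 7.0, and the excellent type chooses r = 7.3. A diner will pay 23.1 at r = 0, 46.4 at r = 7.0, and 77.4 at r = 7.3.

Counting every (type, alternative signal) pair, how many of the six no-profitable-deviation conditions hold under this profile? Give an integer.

4

Mediocre (own payoff 23.1): to r=7.0 gives 46.4 − 11.8×7.0 = -36.2 → no gain ✓; to r=7.3 gives 77.4 − 11.8×7.3 = -8.74 → no gain ✓.
Excellent (own payoff 77.4 − 3.2×7.3 = 54.04): to r=0 gives 23.1 → no gain ✓; to r=7.0 gives 46.4 − 3.2×7.0 = 24 → no gain ✓.
Good (own payoff 46.4 − 7.2×7.0 = -4): to r=0 gives 23.1 → profitable ✗; to r=7.3 gives 77.4 − 7.2×7.3 = 24.84 → profitable ✗.
4 of the 6 constraints hold; not an equilibrium.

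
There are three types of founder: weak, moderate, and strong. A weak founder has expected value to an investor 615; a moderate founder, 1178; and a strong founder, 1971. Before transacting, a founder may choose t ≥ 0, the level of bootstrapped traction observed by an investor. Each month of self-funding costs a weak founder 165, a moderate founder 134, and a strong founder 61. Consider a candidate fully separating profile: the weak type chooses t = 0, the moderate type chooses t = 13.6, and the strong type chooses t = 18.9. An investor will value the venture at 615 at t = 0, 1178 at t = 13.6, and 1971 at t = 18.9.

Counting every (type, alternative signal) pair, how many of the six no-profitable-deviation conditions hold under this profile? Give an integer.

4

Weak (own payoff 615): to t=13.6 gives 1178 − 165×13.6 = -1066 → no gain ✓; to t=18.9 gives 1971 − 165×18.9 = -1147.5 → no gain ✓.
Moderate (own payoff 1178 − 134×13.6 = -644.4): to t=0 gives 615 → profitable ✗; to t=18.9 gives 1971 − 134×18.9 = -561.6 → profitable ✗.
Strong (own payoff 1971 − 61×18.9 = 818.1): to t=0 gives 615 → no gain ✓; to t=13.6 gives 1178 − 61×13.6 = 348.4 → no gain ✓.
4 of the 6 constraints hold; not an equilibrium.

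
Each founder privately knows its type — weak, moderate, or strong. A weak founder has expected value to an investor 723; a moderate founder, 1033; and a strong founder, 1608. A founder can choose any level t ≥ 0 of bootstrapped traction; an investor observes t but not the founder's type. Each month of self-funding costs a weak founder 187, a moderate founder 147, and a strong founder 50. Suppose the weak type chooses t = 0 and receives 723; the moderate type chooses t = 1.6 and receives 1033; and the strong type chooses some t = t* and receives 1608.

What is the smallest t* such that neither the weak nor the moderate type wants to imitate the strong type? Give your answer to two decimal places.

Moderate type (on-path payoff 1033 − 147×1.6 = 797.8) won't mimic when 797.8 ≥ 1608 − 147·t*, i.e. t* ≥ 5.51.
Weak type (on-path payoff 723) won't mimic when 723 ≥ 1608 − 187·t*, i.e. t* ≥ 4.73.
Both must hold, so t* = max(4.73, 5.51) = 5.51. The moderate type's constraint binds.

5.51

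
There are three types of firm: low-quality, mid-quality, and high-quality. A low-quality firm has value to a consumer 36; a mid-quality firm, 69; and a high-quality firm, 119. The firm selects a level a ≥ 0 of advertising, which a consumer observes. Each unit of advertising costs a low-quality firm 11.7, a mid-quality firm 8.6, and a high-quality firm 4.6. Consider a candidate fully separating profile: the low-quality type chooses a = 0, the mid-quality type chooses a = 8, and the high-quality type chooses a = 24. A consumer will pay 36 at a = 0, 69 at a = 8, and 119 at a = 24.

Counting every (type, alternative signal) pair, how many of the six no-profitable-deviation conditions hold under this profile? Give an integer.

High-quality (own payoff 119 − 4.6×24 = 8.6): to a=0 gives 36 → profitable ✗; to a=8 gives 69 − 4.6×8 = 32.2 → profitable ✗.
Low-quality (own payoff 36): to a=8 gives 69 − 11.7×8 = -24.6 → no gain ✓; to a=24 gives 119 − 11.7×24 = -161.8 → no gain ✓.
Mid-quality (own payoff 69 − 8.6×8 = 0.2): to a=0 gives 36 → profitable ✗; to a=24 gives 119 − 8.6×24 = -87.4 → no gain ✓.
3 of the 6 constraints hold; not an equilibrium.

3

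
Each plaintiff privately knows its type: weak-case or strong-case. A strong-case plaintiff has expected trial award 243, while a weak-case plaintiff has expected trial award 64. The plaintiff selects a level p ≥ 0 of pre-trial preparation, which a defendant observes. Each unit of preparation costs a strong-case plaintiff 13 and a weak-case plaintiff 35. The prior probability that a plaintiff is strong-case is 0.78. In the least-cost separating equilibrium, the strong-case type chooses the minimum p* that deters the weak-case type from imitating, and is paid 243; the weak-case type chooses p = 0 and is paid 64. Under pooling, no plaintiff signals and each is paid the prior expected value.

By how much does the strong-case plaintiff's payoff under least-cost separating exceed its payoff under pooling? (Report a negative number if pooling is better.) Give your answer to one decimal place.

Least-cost separating signal: p* solves 64 = 243 − 35·p*, so p* = (243 − 64)/35 ≈ 5.1143.
Strong-case type's separating payoff: 243 − 13 × p* = 243 − 13 × (243 − 64)/35 = 243 − 2327/35 ≈ 176.514.
Pooling payoff: 0.78 × 243 + 0.22 × 64 = 203.62.
Difference: 176.514 − 203.62 = -27.106, i.e. -27.1 to one decimal place.
The strong-case type would prefer the pooling outcome.

-27.1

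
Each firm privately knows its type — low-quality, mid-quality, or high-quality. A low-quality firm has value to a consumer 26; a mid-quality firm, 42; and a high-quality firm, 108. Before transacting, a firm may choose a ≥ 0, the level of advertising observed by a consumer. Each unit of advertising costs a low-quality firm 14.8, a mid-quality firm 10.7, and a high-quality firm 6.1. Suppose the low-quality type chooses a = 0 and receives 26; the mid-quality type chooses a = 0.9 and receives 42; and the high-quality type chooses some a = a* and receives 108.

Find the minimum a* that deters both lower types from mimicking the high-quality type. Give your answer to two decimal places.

Low-quality type (on-path payoff 26) won't mimic when 26 ≥ 108 − 14.8·a*, i.e. a* ≥ 5.54.
Mid-quality type (on-path payoff 42 − 10.7×0.9 = 32.37) won't mimic when 32.37 ≥ 108 − 10.7·a*, i.e. a* ≥ 7.07.
Both must hold, so a* = max(5.54, 7.07) = 7.07. The mid-quality type's constraint binds.

7.07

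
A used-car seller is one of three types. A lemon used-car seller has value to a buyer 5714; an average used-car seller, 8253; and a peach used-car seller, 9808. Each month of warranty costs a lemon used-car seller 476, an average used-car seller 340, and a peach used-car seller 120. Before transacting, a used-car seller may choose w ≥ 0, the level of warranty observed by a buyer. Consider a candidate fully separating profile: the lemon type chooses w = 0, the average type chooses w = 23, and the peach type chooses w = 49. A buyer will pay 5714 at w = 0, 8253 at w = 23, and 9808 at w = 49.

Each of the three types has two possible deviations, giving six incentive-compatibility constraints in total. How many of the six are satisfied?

3

Lemon (own payoff 5714): to w=23 gives 8253 − 476×23 = -2695 → no gain ✓; to w=49 gives 9808 − 476×49 = -13516 → no gain ✓.
Average (own payoff 8253 − 340×23 = 433): to w=0 gives 5714 → profitable ✗; to w=49 gives 9808 − 340×49 = -6852 → no gain ✓.
Peach (own payoff 9808 − 120×49 = 3928): to w=0 gives 5714 → profitable ✗; to w=23 gives 8253 − 120×23 = 5493 → profitable ✗.
3 of the 6 constraints hold; not an equilibrium.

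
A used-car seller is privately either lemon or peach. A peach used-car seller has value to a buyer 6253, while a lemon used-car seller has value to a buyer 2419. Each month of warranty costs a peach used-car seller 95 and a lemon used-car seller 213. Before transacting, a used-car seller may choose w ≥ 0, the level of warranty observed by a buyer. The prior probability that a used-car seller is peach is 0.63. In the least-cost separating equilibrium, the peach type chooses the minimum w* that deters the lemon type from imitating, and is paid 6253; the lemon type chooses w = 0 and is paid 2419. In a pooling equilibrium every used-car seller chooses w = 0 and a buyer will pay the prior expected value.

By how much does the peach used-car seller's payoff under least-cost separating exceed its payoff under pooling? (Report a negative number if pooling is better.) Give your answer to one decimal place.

Least-cost separating signal: w* solves 2419 = 6253 − 213·w*, so w* = (6253 − 2419)/213 = 18.
Peach type's separating payoff: 6253 − 95 × w* = 6253 − 95 × (6253 − 2419)/213 = 6253 − 364230/213 = 4543.
Pooling payoff: 0.63 × 6253 + 0.37 × 2419 = 4834.42.
Difference: 4543 − 4834.42 = -291.42, i.e. -291.4 to one decimal place.
The peach type would prefer the pooling outcome.

-291.4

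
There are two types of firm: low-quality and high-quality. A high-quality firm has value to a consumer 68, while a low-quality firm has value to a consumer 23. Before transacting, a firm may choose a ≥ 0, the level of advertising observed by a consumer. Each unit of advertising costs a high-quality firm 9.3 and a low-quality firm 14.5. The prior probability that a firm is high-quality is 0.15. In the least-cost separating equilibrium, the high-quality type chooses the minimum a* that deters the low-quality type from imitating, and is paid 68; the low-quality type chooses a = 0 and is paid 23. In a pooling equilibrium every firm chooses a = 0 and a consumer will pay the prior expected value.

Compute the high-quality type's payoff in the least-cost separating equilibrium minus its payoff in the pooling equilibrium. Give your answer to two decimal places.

Least-cost separating signal: a* solves 23 = 68 − 14.5·a*, so a* = (68 − 23)/14.5 ≈ 3.1034.
High-quality type's separating payoff: 68 − 9.3 × a* = 68 − 9.3 × (68 − 23)/14.5 = 68 − 418.5/14.5 ≈ 39.1379.
Pooling payoff: 0.15 × 68 + 0.85 × 23 = 29.75.
Difference: 39.1379 − 29.75 = 9.3879, i.e. 9.39 to two decimal places.
The high-quality type prefers to separate.

9.39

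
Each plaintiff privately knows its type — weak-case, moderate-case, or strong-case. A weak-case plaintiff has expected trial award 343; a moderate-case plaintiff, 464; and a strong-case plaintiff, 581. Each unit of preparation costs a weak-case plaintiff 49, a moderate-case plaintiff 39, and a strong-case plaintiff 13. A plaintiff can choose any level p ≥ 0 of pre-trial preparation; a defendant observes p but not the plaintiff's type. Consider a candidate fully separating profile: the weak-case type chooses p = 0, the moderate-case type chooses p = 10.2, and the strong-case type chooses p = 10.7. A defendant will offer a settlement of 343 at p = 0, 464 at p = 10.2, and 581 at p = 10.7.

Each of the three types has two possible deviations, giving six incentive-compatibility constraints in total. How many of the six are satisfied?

4

Moderate-case (own payoff 464 − 39×10.2 = 66.2): to p=0 gives 343 → profitable ✗; to p=10.7 gives 581 − 39×10.7 = 163.7 → profitable ✗.
Strong-case (own payoff 581 − 13×10.7 = 441.9): to p=0 gives 343 → no gain ✓; to p=10.2 gives 464 − 13×10.2 = 331.4 → no gain ✓.
Weak-case (own payoff 343): to p=10.2 gives 464 − 49×10.2 = -35.8 → no gain ✓; to p=10.7 gives 581 − 49×10.7 = 56.7 → no gain ✓.
4 of the 6 constraints hold; not an equilibrium.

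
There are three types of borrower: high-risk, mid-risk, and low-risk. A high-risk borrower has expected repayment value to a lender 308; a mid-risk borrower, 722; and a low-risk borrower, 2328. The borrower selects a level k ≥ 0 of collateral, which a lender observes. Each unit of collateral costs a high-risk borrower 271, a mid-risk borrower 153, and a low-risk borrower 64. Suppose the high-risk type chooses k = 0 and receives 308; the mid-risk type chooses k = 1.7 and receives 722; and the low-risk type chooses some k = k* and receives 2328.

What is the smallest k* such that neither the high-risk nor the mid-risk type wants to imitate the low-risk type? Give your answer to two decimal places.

12.20

Mid-risk type (on-path payoff 722 − 153×1.7 = 461.9) won't mimic when 461.9 ≥ 2328 − 153·k*, i.e. k* ≥ 12.20.
High-risk type (on-path payoff 308) won't mimic when 308 ≥ 2328 − 271·k*, i.e. k* ≥ 7.45.
Both must hold, so k* = max(7.45, 12.20) = 12.20. The mid-risk type's constraint binds.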